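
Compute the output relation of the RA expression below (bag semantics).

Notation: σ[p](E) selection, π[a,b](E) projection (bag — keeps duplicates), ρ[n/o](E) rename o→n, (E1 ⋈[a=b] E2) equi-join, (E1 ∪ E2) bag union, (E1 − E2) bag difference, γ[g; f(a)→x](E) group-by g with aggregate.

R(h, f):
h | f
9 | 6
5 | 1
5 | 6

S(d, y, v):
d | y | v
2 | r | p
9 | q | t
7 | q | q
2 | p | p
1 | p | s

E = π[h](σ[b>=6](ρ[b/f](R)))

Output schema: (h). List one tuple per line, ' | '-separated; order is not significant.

Stepwise |·|:
  R → 3
  ρ[b/f](R) → 3
  σ[b>=6](ρ[b/f](R)) → 2
  π[h](σ[b>=6](ρ[b/f](R))) → 2

== RESULT ==
h
5
9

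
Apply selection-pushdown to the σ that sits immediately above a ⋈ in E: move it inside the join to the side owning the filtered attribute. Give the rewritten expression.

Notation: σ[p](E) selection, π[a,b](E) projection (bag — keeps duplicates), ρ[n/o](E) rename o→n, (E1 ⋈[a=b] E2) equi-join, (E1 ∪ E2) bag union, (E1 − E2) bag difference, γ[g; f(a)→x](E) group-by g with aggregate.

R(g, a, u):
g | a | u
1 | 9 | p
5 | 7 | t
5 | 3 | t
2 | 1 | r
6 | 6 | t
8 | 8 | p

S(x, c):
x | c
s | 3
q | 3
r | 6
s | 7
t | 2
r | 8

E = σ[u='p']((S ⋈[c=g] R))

σ filters on u, owned by the right side.
E' = (S ⋈[c=g] σ[u='p'](R))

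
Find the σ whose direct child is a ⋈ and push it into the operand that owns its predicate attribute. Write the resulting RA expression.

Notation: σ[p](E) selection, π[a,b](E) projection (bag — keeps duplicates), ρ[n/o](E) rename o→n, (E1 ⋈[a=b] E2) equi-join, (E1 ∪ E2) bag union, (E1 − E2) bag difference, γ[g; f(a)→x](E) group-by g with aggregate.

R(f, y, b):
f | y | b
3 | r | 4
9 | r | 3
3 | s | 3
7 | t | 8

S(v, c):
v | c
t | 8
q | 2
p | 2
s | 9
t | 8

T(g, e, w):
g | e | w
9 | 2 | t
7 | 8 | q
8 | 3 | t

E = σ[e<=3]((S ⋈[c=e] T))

σ filters on e, owned by the right side.
E' = (S ⋈[c=e] σ[e<=3](T))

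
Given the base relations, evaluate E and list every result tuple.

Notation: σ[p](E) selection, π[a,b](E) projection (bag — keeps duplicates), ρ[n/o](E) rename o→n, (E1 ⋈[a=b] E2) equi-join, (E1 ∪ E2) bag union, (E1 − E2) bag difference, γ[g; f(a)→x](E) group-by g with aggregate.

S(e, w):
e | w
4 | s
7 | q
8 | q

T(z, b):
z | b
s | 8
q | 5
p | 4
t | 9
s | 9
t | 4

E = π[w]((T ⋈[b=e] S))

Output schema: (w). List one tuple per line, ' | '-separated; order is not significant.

Subexpression sizes:
  T → 6
  S → 3
  (T ⋈[b=e] S) → 3
  π[w]((T ⋈[b=e] S)) → 3

== RESULT ==
w
q
s
s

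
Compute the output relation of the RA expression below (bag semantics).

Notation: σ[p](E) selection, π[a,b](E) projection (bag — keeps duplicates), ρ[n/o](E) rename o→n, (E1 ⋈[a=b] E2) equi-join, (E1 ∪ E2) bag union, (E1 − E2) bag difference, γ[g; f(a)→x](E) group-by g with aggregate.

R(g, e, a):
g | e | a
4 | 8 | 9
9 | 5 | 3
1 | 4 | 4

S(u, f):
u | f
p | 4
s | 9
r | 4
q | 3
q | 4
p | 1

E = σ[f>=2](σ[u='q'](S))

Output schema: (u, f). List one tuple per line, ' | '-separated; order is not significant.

Stepwise |·|:
  S → 6
  σ[u='q'](S) → 2
  σ[f>=2](σ[u='q'](S)) → 2

== RESULT ==
u | f
q | 3
q | 4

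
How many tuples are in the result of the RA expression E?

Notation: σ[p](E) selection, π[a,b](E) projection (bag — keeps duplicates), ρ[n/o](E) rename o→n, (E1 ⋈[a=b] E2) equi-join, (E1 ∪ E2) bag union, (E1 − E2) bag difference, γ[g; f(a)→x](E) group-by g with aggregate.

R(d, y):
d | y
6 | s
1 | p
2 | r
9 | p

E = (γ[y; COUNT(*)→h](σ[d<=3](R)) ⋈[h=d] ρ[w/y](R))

Stepwise |·|:
  R → 4
  σ[d<=3](R) → 2
  γ[y; COUNT(*)→h](σ[d<=3](R)) → 2
  R → 4
  ρ[w/y](R) → 4
  (γ[y; COUNT(*)→h](σ[d<=3](R)) ⋈[h=d] ρ[w/y](R)) → 2

|E| = 2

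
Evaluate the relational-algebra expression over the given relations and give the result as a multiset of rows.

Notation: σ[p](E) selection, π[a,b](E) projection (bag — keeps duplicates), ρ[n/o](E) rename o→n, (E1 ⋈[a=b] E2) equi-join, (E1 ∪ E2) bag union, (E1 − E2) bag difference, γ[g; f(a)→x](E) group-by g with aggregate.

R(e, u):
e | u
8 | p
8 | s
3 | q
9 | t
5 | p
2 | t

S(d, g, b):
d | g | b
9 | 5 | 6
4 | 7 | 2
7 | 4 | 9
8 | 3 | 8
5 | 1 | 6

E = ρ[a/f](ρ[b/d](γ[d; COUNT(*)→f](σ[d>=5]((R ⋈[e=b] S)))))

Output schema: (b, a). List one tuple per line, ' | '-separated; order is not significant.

Row counts bottom-up:
  R → 6
  S → 5
  (R ⋈[e=b] S) → 4
  σ[d>=5]((R ⋈[e=b] S)) → 3
  γ[d; COUNT(*)→f](σ[d>=5]((R ⋈[e=b] S))) → 2
  ρ[b/d](γ[d; COUNT(*)→f](σ[d>=5]((R ⋈[e=b] S)))) → 2
  ρ[a/f](ρ[b/d](γ[d; COUNT(*)→f](σ[d>=5]((R ⋈[e=b] S))))) → 2

== RESULT ==
b | a
7 | 1
8 | 2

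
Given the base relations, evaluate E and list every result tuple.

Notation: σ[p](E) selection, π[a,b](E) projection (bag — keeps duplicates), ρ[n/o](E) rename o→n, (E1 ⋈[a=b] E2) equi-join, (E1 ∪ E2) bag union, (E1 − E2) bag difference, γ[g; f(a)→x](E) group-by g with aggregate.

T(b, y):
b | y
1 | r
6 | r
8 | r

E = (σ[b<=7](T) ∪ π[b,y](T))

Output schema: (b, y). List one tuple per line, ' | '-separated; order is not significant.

Stepwise |·|:
  T → 3
  σ[b<=7](T) → 2
  T → 3
  π[b,y](T) → 3
  (σ[b<=7](T) ∪ π[b,y](T)) → 5

== RESULT ==
b | y
1 | r
1 | r
6 | r
6 | r
8 | r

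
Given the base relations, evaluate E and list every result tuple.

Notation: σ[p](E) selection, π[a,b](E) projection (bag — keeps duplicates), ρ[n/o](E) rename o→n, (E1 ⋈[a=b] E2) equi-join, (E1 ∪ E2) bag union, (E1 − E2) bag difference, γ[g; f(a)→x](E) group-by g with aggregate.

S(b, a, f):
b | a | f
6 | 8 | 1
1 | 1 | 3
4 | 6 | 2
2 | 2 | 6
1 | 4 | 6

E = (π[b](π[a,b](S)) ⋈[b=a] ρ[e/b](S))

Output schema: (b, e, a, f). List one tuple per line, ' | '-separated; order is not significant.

Stepwise |·|:
  S → 5
  π[a,b](S) → 5
  π[b](π[a,b](S)) → 5
  S → 5
  ρ[e/b](S) → 5
  (π[b](π[a,b](S)) ⋈[b=a] ρ[e/b](S)) → 5

== RESULT ==
b | e | a | f
1 | 1 | 1 | 3
1 | 1 | 1 | 3
2 | 2 | 2 | 6
4 | 1 | 4 | 6
6 | 4 | 6 | 2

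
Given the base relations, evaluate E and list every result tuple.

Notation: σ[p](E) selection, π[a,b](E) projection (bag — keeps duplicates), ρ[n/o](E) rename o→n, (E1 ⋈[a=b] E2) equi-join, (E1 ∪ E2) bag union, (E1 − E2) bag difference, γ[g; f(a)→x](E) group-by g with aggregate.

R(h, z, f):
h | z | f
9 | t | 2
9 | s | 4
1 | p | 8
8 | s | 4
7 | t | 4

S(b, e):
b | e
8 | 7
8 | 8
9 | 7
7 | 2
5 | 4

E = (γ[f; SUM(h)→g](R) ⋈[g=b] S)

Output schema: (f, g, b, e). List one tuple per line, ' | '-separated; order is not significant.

Subexpression sizes:
  R → 5
  γ[f; SUM(h)→g](R) → 3
  S → 5
  (γ[f; SUM(h)→g](R) ⋈[g=b] S) → 1

== RESULT ==
f | g | b | e
2 | 9 | 9 | 7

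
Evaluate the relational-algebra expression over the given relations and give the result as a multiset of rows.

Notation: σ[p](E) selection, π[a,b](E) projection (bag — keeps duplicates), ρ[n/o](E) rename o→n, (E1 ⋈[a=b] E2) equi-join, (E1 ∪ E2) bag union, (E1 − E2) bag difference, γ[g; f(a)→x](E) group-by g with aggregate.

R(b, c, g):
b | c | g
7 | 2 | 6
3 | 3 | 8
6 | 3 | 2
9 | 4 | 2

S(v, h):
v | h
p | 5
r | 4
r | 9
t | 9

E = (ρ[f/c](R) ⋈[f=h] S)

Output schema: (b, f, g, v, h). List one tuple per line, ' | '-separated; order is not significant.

Stepwise |·|:
  R → 4
  ρ[f/c](R) → 4
  S → 4
  (ρ[f/c](R) ⋈[f=h] S) → 1

== RESULT ==
b | f | g | v | h
9 | 4 | 2 | r | 4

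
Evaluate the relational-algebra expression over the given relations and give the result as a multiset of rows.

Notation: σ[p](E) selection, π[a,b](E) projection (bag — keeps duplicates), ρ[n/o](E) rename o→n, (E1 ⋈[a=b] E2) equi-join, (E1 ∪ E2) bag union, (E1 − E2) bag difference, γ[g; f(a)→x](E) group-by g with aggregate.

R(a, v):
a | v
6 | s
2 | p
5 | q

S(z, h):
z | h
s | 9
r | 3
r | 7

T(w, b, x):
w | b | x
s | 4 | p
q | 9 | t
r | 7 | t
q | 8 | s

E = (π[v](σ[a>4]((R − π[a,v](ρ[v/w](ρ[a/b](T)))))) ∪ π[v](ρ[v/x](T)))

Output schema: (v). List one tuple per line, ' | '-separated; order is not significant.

Stepwise |·|:
  R → 3
  T → 4
  ρ[a/b](T) → 4
  ρ[v/w](ρ[a/b](T)) → 4
  π[a,v](ρ[v/w](ρ[a/b](T))) → 4
  (R − π[a,v](ρ[v/w](ρ[a/b](T)))) → 3
  σ[a>4]((R − π[a,v](ρ[v/w](ρ[a/b](T))))) → 2
  π[v](σ[a>4]((R − π[a,v](ρ[v/w](ρ[a/b](T)))))) → 2
  T → 4
  ρ[v/x](T) → 4
  π[v](ρ[v/x](T)) → 4
  (π[v](σ[a>4]((R − π[a,v](ρ[v/w](ρ[a/b](T)))))) ∪ π[v](ρ[v/x](T))) → 6

== RESULT ==
v
p
q
s
s
t
t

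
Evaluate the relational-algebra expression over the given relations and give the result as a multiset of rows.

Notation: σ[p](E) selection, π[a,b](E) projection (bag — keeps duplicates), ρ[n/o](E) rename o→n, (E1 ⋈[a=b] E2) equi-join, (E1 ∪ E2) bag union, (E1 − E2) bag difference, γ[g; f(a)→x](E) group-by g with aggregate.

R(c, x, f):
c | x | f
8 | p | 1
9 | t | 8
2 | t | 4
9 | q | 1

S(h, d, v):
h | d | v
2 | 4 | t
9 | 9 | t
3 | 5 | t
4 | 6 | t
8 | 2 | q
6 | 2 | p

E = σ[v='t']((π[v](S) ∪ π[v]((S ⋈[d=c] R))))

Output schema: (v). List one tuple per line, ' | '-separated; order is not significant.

Per-node cardinality:
  S → 6
  π[v](S) → 6
  S → 6
  R → 4
  (S ⋈[d=c] R) → 4
  π[v]((S ⋈[d=c] R)) → 4
  (π[v](S) ∪ π[v]((S ⋈[d=c] R))) → 10
  σ[v='t']((π[v](S) ∪ π[v]((S ⋈[d=c] R)))) → 6

== RESULT ==
v
t
t
t
t
t
t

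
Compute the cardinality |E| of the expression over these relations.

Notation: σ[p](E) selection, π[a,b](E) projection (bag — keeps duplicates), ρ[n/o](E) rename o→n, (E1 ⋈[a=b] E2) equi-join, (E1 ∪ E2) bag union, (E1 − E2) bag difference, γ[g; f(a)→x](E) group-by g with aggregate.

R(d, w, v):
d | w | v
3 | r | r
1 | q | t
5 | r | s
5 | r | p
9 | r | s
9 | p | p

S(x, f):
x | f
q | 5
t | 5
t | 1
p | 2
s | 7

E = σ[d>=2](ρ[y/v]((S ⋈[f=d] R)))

Subexpression sizes:
  S → 5
  R → 6
  (S ⋈[f=d] R) → 5
  ρ[y/v]((S ⋈[f=d] R)) → 5
  σ[d>=2](ρ[y/v]((S ⋈[f=d] R))) → 4

|E| = 4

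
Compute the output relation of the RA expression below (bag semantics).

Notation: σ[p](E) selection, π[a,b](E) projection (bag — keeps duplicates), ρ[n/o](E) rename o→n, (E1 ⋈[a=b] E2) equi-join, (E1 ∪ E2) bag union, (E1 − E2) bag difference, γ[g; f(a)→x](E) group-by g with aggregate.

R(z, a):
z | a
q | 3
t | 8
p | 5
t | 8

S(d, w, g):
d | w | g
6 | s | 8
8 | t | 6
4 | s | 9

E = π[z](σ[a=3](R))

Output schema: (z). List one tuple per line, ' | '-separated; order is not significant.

Row counts bottom-up:
  R → 4
  σ[a=3](R) → 1
  π[z](σ[a=3](R)) → 1

== RESULT ==
z
q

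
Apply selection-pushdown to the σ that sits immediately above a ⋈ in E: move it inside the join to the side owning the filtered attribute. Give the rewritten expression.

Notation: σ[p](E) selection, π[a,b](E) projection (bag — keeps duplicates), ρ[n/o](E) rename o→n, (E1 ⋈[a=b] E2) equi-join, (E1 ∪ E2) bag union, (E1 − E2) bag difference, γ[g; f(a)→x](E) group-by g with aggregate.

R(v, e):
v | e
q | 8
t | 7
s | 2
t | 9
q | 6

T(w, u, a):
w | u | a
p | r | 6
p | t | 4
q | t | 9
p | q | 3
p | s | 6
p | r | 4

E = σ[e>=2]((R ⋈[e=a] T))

σ filters on e, owned by the left side.
E' = (σ[e>=2](R) ⋈[e=a] T)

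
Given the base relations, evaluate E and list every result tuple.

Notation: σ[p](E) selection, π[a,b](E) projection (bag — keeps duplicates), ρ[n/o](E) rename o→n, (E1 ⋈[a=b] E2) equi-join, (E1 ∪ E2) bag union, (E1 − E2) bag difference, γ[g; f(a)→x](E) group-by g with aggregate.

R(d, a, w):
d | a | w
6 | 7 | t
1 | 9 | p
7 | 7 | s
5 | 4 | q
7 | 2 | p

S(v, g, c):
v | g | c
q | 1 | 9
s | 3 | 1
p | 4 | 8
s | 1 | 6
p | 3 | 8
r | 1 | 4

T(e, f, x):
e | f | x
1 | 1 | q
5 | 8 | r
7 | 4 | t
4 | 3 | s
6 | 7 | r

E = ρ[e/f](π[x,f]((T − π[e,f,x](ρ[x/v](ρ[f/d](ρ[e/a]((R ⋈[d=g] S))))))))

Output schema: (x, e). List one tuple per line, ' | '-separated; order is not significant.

Stepwise |·|:
  T → 5
  R → 5
  S → 6
  (R ⋈[d=g] S) → 3
  ρ[e/a]((R ⋈[d=g] S)) → 3
  ρ[f/d](ρ[e/a]((R ⋈[d=g] S))) → 3
  ρ[x/v](ρ[f/d](ρ[e/a]((R ⋈[d=g] S)))) → 3
  π[e,f,x](ρ[x/v](ρ[f/d](ρ[e/a]((R ⋈[d=g] S))))) → 3
  (T − π[e,f,x](ρ[x/v](ρ[f/d](ρ[e/a]((R ⋈[d=g] S)))))) → 5
  π[x,f]((T − π[e,f,x](ρ[x/v](ρ[f/d](ρ[e/a]((R ⋈[d=g] S))))))) → 5
  ρ[e/f](π[x,f]((T − π[e,f,x](ρ[x/v](ρ[f/d](ρ[e/a]((R ⋈[d=g] S)))))))) → 5

== RESULT ==
x | e
q | 1
r | 7
r | 8
s | 3
t | 4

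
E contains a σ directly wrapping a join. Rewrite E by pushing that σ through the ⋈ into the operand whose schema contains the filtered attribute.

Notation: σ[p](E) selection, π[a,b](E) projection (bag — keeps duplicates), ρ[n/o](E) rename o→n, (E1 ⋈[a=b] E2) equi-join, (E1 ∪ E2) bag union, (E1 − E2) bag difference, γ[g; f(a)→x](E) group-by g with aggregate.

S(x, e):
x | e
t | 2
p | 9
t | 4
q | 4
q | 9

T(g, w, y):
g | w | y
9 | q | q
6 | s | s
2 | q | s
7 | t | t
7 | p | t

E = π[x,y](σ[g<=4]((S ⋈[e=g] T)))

σ filters on g, owned by the right side.
E' = π[x,y]((S ⋈[e=g] σ[g<=4](T)))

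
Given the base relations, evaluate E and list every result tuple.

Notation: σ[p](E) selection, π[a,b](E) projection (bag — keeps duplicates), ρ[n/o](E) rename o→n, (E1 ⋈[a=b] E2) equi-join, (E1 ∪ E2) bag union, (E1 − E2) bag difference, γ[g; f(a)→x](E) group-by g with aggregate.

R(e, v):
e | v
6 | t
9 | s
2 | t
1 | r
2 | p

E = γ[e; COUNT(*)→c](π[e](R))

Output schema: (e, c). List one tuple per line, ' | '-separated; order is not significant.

Stepwise |·|:
  R → 5
  π[e](R) → 5
  γ[e; COUNT(*)→c](π[e](R)) → 4

== RESULT ==
e | c
1 | 1
2 | 2
6 | 1
9 | 1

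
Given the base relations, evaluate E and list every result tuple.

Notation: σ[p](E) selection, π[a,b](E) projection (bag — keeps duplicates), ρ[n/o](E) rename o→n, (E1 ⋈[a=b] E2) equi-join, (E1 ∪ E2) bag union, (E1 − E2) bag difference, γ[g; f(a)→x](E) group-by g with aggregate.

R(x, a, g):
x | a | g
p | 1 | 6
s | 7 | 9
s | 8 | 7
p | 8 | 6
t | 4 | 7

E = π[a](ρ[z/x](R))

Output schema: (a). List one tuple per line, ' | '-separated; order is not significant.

Subexpression sizes:
  R → 5
  ρ[z/x](R) → 5
  π[a](ρ[z/x](R)) → 5

== RESULT ==
a
1
4
7
8
8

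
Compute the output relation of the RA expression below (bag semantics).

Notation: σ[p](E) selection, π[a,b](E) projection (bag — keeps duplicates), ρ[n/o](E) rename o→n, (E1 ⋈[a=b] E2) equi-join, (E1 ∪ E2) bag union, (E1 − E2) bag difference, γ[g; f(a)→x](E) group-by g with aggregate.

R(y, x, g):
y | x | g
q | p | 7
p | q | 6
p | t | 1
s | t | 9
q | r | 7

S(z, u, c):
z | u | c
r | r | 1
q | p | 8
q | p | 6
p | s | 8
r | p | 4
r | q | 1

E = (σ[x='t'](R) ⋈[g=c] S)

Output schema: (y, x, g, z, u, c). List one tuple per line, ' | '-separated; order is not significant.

Stepwise |·|:
  R → 5
  σ[x='t'](R) → 2
  S → 6
  (σ[x='t'](R) ⋈[g=c] S) → 2

== RESULT ==
y | x | g | z | u | c
p | t | 1 | r | q | 1
p | t | 1 | r | r | 1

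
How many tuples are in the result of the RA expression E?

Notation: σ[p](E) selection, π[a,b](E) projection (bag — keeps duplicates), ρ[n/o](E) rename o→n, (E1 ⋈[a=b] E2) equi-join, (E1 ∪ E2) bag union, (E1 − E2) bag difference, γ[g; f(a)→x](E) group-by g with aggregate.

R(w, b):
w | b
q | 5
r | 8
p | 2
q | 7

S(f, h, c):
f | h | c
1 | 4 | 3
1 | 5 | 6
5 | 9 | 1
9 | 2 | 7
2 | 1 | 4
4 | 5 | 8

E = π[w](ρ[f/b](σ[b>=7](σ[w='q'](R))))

Per-node cardinality:
  R → 4
  σ[w='q'](R) → 2
  σ[b>=7](σ[w='q'](R)) → 1
  ρ[f/b](σ[b>=7](σ[w='q'](R))) → 1
  π[w](ρ[f/b](σ[b>=7](σ[w='q'](R)))) → 1

|E| = 1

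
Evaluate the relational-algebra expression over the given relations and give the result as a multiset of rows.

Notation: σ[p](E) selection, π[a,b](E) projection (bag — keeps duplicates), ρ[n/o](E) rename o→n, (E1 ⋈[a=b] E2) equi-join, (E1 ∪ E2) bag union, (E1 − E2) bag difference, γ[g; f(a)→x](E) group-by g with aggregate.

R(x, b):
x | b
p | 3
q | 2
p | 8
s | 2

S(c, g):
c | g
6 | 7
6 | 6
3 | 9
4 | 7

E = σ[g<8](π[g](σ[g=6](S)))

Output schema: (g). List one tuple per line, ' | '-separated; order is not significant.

Stepwise |·|:
  S → 4
  σ[g=6](S) → 1
  π[g](σ[g=6](S)) → 1
  σ[g<8](π[g](σ[g=6](S))) → 1

== RESULT ==
g
6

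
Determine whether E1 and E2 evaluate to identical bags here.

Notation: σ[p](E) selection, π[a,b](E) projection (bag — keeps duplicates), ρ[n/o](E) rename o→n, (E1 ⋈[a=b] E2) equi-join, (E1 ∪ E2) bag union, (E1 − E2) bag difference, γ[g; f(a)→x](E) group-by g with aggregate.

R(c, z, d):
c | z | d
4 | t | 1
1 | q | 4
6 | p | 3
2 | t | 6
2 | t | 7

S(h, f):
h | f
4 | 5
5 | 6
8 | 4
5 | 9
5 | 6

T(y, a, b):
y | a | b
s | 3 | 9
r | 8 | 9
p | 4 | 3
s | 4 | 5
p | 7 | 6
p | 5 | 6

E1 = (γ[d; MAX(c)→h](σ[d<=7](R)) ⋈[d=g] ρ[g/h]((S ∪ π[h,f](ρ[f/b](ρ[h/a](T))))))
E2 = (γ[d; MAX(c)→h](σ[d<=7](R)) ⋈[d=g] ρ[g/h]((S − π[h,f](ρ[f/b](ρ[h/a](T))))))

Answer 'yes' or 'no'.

E1 subexpression sizes:
  R → 5
  σ[d<=7](R) → 5
  γ[d; MAX(c)→h](σ[d<=7](R)) → 5
  S → 5
  T → 6
  ρ[h/a](T) → 6
  ρ[f/b](ρ[h/a](T)) → 6
  π[h,f](ρ[f/b](ρ[h/a](T))) → 6
  (S ∪ π[h,f](ρ[f/b](ρ[h/a](T)))) → 11
  ρ[g/h]((S ∪ π[h,f](ρ[f/b](ρ[h/a](T))))) → 11
  (γ[d; MAX(c)→h](σ[d<=7](R)) ⋈[d=g] ρ[g/h]((S ∪ π[h,f](ρ[f/b](ρ[h/a](T)))))) → 5
E2 subexpression sizes:
  R → 5
  σ[d<=7](R) → 5
  γ[d; MAX(c)→h](σ[d<=7](R)) → 5
  S → 5
  T → 6
  ρ[h/a](T) → 6
  ρ[f/b](ρ[h/a](T)) → 6
  π[h,f](ρ[f/b](ρ[h/a](T))) → 6
  (S − π[h,f](ρ[f/b](ρ[h/a](T)))) → 3
  ρ[g/h]((S − π[h,f](ρ[f/b](ρ[h/a](T))))) → 3
  (γ[d; MAX(c)→h](σ[d<=7](R)) ⋈[d=g] ρ[g/h]((S − π[h,f](ρ[f/b](ρ[h/a](T)))))) → 0

E1 result:
d | h | g | f
3 | 6 | 3 | 9
4 | 1 | 4 | 3
4 | 1 | 4 | 5
4 | 1 | 4 | 5
7 | 2 | 7 | 6
E2 result:
d | h | g | f
(0 rows)
Witness: (4, 1, 4, 3) appears 1× in E1 but 0× in E2.

no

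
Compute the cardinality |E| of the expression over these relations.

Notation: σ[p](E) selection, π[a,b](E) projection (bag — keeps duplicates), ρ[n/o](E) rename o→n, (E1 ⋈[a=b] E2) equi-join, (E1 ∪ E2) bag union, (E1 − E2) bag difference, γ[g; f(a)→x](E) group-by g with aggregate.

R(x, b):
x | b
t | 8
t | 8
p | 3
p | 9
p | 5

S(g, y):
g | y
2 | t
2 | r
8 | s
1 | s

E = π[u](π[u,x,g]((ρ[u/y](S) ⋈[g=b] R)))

Stepwise |·|:
  S → 4
  ρ[u/y](S) → 4
  R → 5
  (ρ[u/y](S) ⋈[g=b] R) → 2
  π[u,x,g]((ρ[u/y](S) ⋈[g=b] R)) → 2
  π[u](π[u,x,g]((ρ[u/y](S) ⋈[g=b] R))) → 2

|E| = 2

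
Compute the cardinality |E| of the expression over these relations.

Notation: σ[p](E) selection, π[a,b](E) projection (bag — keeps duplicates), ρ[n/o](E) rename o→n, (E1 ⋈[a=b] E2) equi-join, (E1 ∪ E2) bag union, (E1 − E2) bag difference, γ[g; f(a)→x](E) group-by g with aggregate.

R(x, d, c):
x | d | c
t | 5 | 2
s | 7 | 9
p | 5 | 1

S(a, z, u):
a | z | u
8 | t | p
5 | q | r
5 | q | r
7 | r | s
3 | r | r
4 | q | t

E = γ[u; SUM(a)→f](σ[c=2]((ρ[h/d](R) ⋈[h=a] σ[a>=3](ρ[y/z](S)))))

Subexpression sizes:
  R → 3
  ρ[h/d](R) → 3
  S → 6
  ρ[y/z](S) → 6
  σ[a>=3](ρ[y/z](S)) → 6
  (ρ[h/d](R) ⋈[h=a] σ[a>=3](ρ[y/z](S))) → 5
  σ[c=2]((ρ[h/d](R) ⋈[h=a] σ[a>=3](ρ[y/z](S)))) → 2
  γ[u; SUM(a)→f](σ[c=2]((ρ[h/d](R) ⋈[h=a] σ[a>=3](ρ[y/z](S))))) → 1

|E| = 1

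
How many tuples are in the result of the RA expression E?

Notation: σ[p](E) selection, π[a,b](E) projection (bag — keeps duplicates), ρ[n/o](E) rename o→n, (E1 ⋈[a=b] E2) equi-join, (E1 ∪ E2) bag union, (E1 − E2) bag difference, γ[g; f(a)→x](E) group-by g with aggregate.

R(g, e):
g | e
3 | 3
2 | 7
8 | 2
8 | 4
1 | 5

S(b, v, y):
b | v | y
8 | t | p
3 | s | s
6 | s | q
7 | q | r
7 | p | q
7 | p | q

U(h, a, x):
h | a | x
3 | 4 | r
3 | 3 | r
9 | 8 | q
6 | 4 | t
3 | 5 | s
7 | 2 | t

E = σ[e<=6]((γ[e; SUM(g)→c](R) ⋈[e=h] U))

Stepwise |·|:
  R → 5
  γ[e; SUM(g)→c](R) → 5
  U → 6
  (γ[e; SUM(g)→c](R) ⋈[e=h] U) → 4
  σ[e<=6]((γ[e; SUM(g)→c](R) ⋈[e=h] U)) → 3

|E| = 3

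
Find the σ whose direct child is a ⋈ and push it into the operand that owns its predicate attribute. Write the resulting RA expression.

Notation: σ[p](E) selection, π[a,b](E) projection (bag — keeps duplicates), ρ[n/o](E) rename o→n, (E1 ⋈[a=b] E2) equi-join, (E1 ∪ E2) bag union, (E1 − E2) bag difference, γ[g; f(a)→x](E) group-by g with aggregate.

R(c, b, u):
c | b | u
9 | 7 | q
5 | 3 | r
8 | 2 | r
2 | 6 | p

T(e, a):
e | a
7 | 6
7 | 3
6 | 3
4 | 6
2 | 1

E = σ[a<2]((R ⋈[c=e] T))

σ filters on a, owned by the right side.
E' = (R ⋈[c=e] σ[a<2](T))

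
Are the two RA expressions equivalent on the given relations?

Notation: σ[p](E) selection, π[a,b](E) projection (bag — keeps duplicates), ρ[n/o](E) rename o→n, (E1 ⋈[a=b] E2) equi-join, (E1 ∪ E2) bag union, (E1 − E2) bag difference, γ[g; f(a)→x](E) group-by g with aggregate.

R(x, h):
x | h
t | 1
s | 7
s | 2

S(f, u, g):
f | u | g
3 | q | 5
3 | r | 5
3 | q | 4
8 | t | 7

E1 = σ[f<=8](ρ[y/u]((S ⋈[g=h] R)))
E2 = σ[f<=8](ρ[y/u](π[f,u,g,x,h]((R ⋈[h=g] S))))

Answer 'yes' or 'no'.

E1 stepwise |·|:
  S → 4
  R → 3
  (S ⋈[g=h] R) → 1
  ρ[y/u]((S ⋈[g=h] R)) → 1
  σ[f<=8](ρ[y/u]((S ⋈[g=h] R))) → 1
E2 stepwise |·|:
  R → 3
  S → 4
  (R ⋈[h=g] S) → 1
  π[f,u,g,x,h]((R ⋈[h=g] S)) → 1
  ρ[y/u](π[f,u,g,x,h]((R ⋈[h=g] S))) → 1
  σ[f<=8](ρ[y/u](π[f,u,g,x,h]((R ⋈[h=g] S)))) → 1

E1 and E2 produce the same multiset:
f | y | g | x | h
8 | t | 7 | s | 7

yes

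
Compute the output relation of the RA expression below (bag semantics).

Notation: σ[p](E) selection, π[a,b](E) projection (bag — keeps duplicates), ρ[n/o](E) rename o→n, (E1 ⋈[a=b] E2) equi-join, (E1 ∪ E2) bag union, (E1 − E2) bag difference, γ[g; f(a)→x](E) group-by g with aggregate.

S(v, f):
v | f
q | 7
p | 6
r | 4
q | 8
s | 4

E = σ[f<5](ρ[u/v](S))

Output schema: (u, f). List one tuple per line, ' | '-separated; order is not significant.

Row counts bottom-up:
  S → 5
  ρ[u/v](S) → 5
  σ[f<5](ρ[u/v](S)) → 2

== RESULT ==
u | f
r | 4
s | 4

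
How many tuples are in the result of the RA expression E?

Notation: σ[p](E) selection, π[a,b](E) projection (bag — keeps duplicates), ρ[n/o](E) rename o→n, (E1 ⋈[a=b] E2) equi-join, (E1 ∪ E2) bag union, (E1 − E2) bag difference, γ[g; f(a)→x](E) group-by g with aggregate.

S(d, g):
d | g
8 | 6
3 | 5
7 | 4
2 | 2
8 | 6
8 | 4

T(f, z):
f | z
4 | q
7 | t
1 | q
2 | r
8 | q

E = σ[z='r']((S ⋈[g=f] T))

Subexpression sizes:
  S → 6
  T → 5
  (S ⋈[g=f] T) → 3
  σ[z='r']((S ⋈[g=f] T)) → 1

|E| = 1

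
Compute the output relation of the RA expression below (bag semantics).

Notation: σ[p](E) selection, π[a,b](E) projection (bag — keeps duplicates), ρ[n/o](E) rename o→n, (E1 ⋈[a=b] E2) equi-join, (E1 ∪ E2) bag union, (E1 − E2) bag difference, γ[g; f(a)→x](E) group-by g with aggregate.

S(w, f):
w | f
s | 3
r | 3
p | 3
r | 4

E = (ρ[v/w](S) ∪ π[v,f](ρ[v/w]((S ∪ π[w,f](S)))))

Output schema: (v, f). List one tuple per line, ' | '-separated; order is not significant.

Stepwise |·|:
  S → 4
  ρ[v/w](S) → 4
  S → 4
  S → 4
  π[w,f](S) → 4
  (S ∪ π[w,f](S)) → 8
  ρ[v/w]((S ∪ π[w,f](S))) → 8
  π[v,f](ρ[v/w]((S ∪ π[w,f](S)))) → 8
  (ρ[v/w](S) ∪ π[v,f](ρ[v/w]((S ∪ π[w,f](S))))) → 12

== RESULT ==
v | f
p | 3
p | 3
p | 3
r | 3
r | 3
r | 3
r | 4
r | 4
r | 4
s | 3
s | 3
s | 3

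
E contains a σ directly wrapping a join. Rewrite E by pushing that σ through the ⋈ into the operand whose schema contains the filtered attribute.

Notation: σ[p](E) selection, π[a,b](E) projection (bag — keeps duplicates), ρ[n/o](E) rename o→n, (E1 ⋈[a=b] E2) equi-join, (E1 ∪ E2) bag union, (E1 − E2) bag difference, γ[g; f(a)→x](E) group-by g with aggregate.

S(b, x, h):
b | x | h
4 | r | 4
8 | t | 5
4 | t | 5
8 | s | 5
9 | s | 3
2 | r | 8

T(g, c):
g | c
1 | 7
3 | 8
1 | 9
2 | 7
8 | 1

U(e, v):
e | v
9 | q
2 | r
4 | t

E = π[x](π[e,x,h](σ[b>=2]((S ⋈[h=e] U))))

σ filters on b, owned by the left side.
E' = π[x](π[e,x,h]((σ[b>=2](S) ⋈[h=e] U)))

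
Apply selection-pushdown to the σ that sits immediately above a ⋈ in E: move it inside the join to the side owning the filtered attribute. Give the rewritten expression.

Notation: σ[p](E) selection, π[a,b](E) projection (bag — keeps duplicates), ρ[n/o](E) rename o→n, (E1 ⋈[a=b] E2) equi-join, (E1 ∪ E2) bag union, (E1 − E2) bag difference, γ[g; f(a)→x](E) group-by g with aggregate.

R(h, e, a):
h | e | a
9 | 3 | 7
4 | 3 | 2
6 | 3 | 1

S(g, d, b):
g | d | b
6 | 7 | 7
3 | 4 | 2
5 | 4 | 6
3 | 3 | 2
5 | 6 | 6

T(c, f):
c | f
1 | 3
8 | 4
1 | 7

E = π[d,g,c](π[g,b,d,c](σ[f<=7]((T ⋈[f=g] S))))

σ filters on f, owned by the left side.
E' = π[d,g,c](π[g,b,d,c]((σ[f<=7](T) ⋈[f=g] S)))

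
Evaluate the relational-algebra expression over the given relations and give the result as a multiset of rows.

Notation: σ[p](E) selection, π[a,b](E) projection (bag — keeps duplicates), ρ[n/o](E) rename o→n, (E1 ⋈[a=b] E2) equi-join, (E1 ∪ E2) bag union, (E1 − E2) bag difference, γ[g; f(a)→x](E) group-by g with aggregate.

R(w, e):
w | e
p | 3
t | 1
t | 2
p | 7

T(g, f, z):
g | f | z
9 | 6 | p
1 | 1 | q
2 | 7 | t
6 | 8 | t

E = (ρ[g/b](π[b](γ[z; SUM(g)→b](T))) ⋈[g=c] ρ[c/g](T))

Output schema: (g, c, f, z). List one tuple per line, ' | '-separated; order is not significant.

Stepwise |·|:
  T → 4
  γ[z; SUM(g)→b](T) → 3
  π[b](γ[z; SUM(g)→b](T)) → 3
  ρ[g/b](π[b](γ[z; SUM(g)→b](T))) → 3
  T → 4
  ρ[c/g](T) → 4
  (ρ[g/b](π[b](γ[z; SUM(g)→b](T))) ⋈[g=c] ρ[c/g](T)) → 2

== RESULT ==
g | c | f | z
1 | 1 | 1 | q
9 | 9 | 6 | p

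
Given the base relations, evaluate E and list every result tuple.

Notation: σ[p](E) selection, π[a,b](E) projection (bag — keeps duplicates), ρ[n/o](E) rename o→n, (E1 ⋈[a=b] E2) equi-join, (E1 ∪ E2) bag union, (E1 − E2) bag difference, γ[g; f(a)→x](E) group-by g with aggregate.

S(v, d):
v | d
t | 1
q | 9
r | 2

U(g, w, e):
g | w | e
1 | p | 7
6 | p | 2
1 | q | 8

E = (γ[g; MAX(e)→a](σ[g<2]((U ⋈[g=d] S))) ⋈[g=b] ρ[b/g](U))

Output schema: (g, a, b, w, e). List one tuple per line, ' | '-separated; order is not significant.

Stepwise |·|:
  U → 3
  S → 3
  (U ⋈[g=d] S) → 2
  σ[g<2]((U ⋈[g=d] S)) → 2
  γ[g; MAX(e)→a](σ[g<2]((U ⋈[g=d] S))) → 1
  U → 3
  ρ[b/g](U) → 3
  (γ[g; MAX(e)→a](σ[g<2]((U ⋈[g=d] S))) ⋈[g=b] ρ[b/g](U)) → 2

== RESULT ==
g | a | b | w | e
1 | 8 | 1 | p | 7
1 | 8 | 1 | q | 8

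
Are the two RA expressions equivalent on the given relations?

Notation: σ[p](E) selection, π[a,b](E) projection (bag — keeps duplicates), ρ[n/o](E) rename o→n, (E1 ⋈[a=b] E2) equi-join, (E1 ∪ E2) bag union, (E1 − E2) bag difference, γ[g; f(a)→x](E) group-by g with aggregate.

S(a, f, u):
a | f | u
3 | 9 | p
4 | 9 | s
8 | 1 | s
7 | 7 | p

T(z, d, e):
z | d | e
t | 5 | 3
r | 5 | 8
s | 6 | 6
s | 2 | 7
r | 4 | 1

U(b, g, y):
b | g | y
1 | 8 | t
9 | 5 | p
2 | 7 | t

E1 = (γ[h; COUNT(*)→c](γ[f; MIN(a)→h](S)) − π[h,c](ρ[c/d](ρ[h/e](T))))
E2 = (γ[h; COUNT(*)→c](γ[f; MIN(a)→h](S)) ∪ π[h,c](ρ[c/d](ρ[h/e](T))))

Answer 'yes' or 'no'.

E1 per-node cardinality:
  S → 4
  γ[f; MIN(a)→h](S) → 3
  γ[h; COUNT(*)→c](γ[f; MIN(a)→h](S)) → 3
  T → 5
  ρ[h/e](T) → 5
  ρ[c/d](ρ[h/e](T)) → 5
  π[h,c](ρ[c/d](ρ[h/e](T))) → 5
  (γ[h; COUNT(*)→c](γ[f; MIN(a)→h](S)) − π[h,c](ρ[c/d](ρ[h/e](T)))) → 3
E2 per-node cardinality:
  S → 4
  γ[f; MIN(a)→h](S) → 3
  γ[h; COUNT(*)→c](γ[f; MIN(a)→h](S)) → 3
  T → 5
  ρ[h/e](T) → 5
  ρ[c/d](ρ[h/e](T)) → 5
  π[h,c](ρ[c/d](ρ[h/e](T))) → 5
  (γ[h; COUNT(*)→c](γ[f; MIN(a)→h](S)) ∪ π[h,c](ρ[c/d](ρ[h/e](T)))) → 8

E1 result:
h | c
3 | 1
7 | 1
8 | 1
E2 result:
h | c
1 | 4
3 | 1
3 | 5
6 | 6
7 | 1
7 | 2
8 | 1
8 | 5
Witness: (1, 4) appears 0× in E1 but 1× in E2.

no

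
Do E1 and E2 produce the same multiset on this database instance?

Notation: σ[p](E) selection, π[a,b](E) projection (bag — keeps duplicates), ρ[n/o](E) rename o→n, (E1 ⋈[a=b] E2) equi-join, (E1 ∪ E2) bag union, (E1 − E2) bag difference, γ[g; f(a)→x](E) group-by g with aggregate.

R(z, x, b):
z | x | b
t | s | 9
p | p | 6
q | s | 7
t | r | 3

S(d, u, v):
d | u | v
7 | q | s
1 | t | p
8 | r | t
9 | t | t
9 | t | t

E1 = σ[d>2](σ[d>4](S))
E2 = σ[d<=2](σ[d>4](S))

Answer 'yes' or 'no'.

E1 stepwise |·|:
  S → 5
  σ[d>4](S) → 4
  σ[d>2](σ[d>4](S)) → 4
E2 stepwise |·|:
  S → 5
  σ[d>4](S) → 4
  σ[d<=2](σ[d>4](S)) → 0

E1 result:
d | u | v
7 | q | s
8 | r | t
9 | t | t
9 | t | t
E2 result:
d | u | v
(0 rows)
Witness: (9, 't', 't') appears 2× in E1 but 0× in E2.

no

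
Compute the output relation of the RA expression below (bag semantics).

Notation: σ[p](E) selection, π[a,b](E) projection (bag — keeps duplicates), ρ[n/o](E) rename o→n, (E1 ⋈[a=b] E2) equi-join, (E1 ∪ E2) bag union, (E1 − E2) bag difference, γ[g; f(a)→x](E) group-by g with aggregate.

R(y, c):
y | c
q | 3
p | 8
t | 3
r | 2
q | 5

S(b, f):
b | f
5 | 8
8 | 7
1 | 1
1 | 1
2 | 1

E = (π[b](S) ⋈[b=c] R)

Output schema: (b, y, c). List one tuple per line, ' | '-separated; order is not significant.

Per-node cardinality:
  S → 5
  π[b](S) → 5
  R → 5
  (π[b](S) ⋈[b=c] R) → 3

== RESULT ==
b | y | c
2 | r | 2
5 | q | 5
8 | p | 8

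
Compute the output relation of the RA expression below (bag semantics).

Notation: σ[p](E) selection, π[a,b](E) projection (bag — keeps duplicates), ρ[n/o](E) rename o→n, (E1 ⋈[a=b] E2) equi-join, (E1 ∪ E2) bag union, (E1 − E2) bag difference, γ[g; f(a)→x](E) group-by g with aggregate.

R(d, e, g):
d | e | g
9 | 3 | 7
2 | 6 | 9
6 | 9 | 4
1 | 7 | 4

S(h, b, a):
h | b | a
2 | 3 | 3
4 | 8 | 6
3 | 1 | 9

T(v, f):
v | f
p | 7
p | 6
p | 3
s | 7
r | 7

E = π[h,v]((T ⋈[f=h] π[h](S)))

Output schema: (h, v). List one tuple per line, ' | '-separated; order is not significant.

Stepwise |·|:
  T → 5
  S → 3
  π[h](S) → 3
  (T ⋈[f=h] π[h](S)) → 1
  π[h,v]((T ⋈[f=h] π[h](S))) → 1

== RESULT ==
h | v
3 | p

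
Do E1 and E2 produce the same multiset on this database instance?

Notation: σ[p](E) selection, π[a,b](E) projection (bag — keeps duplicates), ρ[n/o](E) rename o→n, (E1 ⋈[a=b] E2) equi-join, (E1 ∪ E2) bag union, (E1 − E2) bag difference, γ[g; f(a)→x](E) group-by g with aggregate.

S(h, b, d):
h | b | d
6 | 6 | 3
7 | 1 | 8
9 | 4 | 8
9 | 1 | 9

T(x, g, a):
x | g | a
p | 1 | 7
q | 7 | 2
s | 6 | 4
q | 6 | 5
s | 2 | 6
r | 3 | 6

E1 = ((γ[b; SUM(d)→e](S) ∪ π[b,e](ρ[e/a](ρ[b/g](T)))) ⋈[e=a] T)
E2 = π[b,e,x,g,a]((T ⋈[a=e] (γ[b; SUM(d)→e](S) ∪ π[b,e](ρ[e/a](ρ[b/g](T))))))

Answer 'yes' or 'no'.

E1 subexpression sizes:
  S → 4
  γ[b; SUM(d)→e](S) → 3
  T → 6
  ρ[b/g](T) → 6
  ρ[e/a](ρ[b/g](T)) → 6
  π[b,e](ρ[e/a](ρ[b/g](T))) → 6
  (γ[b; SUM(d)→e](S) ∪ π[b,e](ρ[e/a](ρ[b/g](T)))) → 9
  T → 6
  ((γ[b; SUM(d)→e](S) ∪ π[b,e](ρ[e/a](ρ[b/g](T)))) ⋈[e=a] T) → 8
E2 subexpression sizes:
  T → 6
  S → 4
  γ[b; SUM(d)→e](S) → 3
  T → 6
  ρ[b/g](T) → 6
  ρ[e/a](ρ[b/g](T)) → 6
  π[b,e](ρ[e/a](ρ[b/g](T))) → 6
  (γ[b; SUM(d)→e](S) ∪ π[b,e](ρ[e/a](ρ[b/g](T)))) → 9
  (T ⋈[a=e] (γ[b; SUM(d)→e](S) ∪ π[b,e](ρ[e/a](ρ[b/g](T))))) → 8
  π[b,e,x,g,a]((T ⋈[a=e] (γ[b; SUM(d)→e](S) ∪ π[b,e](ρ[e/a](ρ[b/g](T)))))) → 8

E1 and E2 produce the same multiset:
b | e | x | g | a
1 | 7 | p | 1 | 7
2 | 6 | r | 3 | 6
2 | 6 | s | 2 | 6
3 | 6 | r | 3 | 6
3 | 6 | s | 2 | 6
6 | 4 | s | 6 | 4
6 | 5 | q | 6 | 5
7 | 2 | q | 7 | 2

yes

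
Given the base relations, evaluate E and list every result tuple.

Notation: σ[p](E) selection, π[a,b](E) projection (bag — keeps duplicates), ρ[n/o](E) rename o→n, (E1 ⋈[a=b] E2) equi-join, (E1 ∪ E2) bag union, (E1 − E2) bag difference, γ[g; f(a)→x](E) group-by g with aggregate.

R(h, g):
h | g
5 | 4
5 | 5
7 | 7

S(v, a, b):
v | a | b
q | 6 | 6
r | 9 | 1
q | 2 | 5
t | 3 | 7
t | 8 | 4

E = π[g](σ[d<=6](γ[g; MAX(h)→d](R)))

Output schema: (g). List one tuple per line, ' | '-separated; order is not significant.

Per-node cardinality:
  R → 3
  γ[g; MAX(h)→d](R) → 3
  σ[d<=6](γ[g; MAX(h)→d](R)) → 2
  π[g](σ[d<=6](γ[g; MAX(h)→d](R))) → 2

== RESULT ==
g
4
5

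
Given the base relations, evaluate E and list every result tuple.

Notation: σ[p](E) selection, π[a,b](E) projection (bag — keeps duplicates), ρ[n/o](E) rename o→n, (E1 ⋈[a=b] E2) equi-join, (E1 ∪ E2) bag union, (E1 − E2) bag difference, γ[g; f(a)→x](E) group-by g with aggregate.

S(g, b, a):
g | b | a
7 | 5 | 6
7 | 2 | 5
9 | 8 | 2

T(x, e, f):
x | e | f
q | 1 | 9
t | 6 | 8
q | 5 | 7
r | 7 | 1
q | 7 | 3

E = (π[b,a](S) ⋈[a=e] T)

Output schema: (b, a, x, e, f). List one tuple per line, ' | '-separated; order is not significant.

Stepwise |·|:
  S → 3
  π[b,a](S) → 3
  T → 5
  (π[b,a](S) ⋈[a=e] T) → 2

== RESULT ==
b | a | x | e | f
2 | 5 | q | 5 | 7
5 | 6 | t | 6 | 8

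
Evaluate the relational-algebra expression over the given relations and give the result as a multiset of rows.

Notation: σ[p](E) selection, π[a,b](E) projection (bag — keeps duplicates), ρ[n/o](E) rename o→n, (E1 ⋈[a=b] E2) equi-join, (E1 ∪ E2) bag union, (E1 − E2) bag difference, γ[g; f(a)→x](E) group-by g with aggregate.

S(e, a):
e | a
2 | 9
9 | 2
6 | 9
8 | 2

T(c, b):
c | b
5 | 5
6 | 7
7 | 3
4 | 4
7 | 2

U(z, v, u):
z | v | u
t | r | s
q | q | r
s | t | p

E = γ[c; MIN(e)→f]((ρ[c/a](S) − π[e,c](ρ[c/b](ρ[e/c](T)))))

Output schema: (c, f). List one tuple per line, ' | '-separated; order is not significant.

Per-node cardinality:
  S → 4
  ρ[c/a](S) → 4
  T → 5
  ρ[e/c](T) → 5
  ρ[c/b](ρ[e/c](T)) → 5
  π[e,c](ρ[c/b](ρ[e/c](T))) → 5
  (ρ[c/a](S) − π[e,c](ρ[c/b](ρ[e/c](T)))) → 4
  γ[c; MIN(e)→f]((ρ[c/a](S) − π[e,c](ρ[c/b](ρ[e/c](T))))) → 2

== RESULT ==
c | f
2 | 8
9 | 2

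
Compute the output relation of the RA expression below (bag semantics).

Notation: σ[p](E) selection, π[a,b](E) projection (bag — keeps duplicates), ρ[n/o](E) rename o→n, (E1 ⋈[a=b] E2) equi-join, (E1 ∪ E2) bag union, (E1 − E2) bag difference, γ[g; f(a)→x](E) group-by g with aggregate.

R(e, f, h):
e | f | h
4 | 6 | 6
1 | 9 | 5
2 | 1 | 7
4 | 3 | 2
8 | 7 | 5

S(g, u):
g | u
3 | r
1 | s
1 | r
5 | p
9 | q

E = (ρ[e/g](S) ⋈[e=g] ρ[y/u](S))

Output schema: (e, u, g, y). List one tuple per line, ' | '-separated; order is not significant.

Subexpression sizes:
  S → 5
  ρ[e/g](S) → 5
  S → 5
  ρ[y/u](S) → 5
  (ρ[e/g](S) ⋈[e=g] ρ[y/u](S)) → 7

== RESULT ==
e | u | g | y
1 | r | 1 | r
1 | r | 1 | s
1 | s | 1 | r
1 | s | 1 | s
3 | r | 3 | r
5 | p | 5 | p
9 | q | 9 | q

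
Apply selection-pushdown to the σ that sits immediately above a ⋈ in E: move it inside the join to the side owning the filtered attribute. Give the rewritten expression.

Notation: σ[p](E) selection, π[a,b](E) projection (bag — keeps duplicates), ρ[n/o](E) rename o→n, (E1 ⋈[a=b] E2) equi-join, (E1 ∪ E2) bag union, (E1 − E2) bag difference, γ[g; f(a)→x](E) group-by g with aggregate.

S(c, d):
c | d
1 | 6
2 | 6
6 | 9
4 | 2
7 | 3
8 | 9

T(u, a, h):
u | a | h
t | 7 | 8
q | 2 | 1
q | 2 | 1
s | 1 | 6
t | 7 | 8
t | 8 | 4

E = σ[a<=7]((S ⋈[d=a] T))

σ filters on a, owned by the right side.
E' = (S ⋈[d=a] σ[a<=7](T))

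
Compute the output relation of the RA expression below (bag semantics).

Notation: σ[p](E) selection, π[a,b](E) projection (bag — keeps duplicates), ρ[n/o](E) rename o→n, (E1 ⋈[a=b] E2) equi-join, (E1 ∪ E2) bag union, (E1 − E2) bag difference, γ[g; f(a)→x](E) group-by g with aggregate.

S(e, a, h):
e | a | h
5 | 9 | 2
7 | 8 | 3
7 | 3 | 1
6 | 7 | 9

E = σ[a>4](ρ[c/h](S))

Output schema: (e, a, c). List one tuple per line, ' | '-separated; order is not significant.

Stepwise |·|:
  S → 4
  ρ[c/h](S) → 4
  σ[a>4](ρ[c/h](S)) → 3

== RESULT ==
e | a | c
5 | 9 | 2
6 | 7 | 9
7 | 8 | 3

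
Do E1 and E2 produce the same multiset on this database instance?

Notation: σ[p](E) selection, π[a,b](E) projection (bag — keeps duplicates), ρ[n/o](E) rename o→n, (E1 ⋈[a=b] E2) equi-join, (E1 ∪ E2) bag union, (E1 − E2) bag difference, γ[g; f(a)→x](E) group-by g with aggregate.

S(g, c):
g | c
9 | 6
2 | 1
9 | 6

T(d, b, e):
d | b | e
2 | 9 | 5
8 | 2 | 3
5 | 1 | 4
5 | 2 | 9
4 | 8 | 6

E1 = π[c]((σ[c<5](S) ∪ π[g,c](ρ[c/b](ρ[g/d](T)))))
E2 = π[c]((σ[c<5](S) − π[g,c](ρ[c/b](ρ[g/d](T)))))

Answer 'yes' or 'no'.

E1 subexpression sizes:
  S → 3
  σ[c<5](S) → 1
  T → 5
  ρ[g/d](T) → 5
  ρ[c/b](ρ[g/d](T)) → 5
  π[g,c](ρ[c/b](ρ[g/d](T))) → 5
  (σ[c<5](S) ∪ π[g,c](ρ[c/b](ρ[g/d](T)))) → 6
  π[c]((σ[c<5](S) ∪ π[g,c](ρ[c/b](ρ[g/d](T))))) → 6
E2 subexpression sizes:
  S → 3
  σ[c<5](S) → 1
  T → 5
  ρ[g/d](T) → 5
  ρ[c/b](ρ[g/d](T)) → 5
  π[g,c](ρ[c/b](ρ[g/d](T))) → 5
  (σ[c<5](S) − π[g,c](ρ[c/b](ρ[g/d](T)))) → 1
  π[c]((σ[c<5](S) − π[g,c](ρ[c/b](ρ[g/d](T))))) → 1

E1 result:
c
1
1
2
2
8
9
E2 result:
c
1
Witness: (1,) appears 2× in E1 but 1× in E2.

no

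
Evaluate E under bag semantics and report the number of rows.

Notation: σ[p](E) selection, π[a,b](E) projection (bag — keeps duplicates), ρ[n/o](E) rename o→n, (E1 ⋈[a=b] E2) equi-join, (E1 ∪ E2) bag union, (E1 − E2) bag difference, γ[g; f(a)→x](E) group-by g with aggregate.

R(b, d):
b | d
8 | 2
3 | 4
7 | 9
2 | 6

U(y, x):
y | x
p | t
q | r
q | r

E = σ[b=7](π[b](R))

Subexpression sizes:
  R → 4
  π[b](R) → 4
  σ[b=7](π[b](R)) → 1

|E| = 1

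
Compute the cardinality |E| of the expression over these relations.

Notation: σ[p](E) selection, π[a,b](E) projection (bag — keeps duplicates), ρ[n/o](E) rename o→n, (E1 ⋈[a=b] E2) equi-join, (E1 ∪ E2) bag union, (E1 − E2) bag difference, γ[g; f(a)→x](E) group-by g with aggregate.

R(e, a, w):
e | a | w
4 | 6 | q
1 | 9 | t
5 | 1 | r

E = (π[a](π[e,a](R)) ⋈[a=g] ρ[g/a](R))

Stepwise |·|:
  R → 3
  π[e,a](R) → 3
  π[a](π[e,a](R)) → 3
  R → 3
  ρ[g/a](R) → 3
  (π[a](π[e,a](R)) ⋈[a=g] ρ[g/a](R)) → 3

|E| = 3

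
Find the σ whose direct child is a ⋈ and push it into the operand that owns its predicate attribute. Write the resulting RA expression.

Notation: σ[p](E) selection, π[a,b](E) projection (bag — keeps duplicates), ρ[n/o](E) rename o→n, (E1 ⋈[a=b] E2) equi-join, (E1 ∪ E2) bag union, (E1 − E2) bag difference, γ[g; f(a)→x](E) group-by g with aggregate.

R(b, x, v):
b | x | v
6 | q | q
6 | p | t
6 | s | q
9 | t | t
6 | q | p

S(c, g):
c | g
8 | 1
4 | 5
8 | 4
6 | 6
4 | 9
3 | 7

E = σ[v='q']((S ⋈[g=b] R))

σ filters on v, owned by the right side.
E' = (S ⋈[g=b] σ[v='q'](R))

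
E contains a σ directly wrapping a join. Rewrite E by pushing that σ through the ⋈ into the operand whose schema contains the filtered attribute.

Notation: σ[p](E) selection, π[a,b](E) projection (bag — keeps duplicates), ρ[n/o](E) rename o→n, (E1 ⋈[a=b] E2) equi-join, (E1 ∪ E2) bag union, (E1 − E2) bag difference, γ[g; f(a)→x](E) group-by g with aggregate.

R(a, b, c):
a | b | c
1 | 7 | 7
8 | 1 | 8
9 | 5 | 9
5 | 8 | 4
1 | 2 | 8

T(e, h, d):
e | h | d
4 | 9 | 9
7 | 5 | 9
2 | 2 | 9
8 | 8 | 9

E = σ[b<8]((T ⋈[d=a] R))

σ filters on b, owned by the right side.
E' = (T ⋈[d=a] σ[b<8](R))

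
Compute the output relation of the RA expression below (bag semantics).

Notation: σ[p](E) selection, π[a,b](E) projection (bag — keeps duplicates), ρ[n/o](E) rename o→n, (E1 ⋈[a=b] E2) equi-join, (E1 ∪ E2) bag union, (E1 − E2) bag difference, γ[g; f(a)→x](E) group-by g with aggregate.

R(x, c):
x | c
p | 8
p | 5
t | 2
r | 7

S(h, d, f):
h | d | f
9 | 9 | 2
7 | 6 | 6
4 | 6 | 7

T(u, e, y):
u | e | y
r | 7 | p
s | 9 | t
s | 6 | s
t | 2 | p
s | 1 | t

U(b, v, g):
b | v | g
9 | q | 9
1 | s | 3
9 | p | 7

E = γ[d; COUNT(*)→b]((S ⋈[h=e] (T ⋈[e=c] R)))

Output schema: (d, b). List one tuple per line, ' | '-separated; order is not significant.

Subexpression sizes:
  S → 3
  T → 5
  R → 4
  (T ⋈[e=c] R) → 2
  (S ⋈[h=e] (T ⋈[e=c] R)) → 1
  γ[d; COUNT(*)→b]((S ⋈[h=e] (T ⋈[e=c] R))) → 1

== RESULT ==
d | b
6 | 1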